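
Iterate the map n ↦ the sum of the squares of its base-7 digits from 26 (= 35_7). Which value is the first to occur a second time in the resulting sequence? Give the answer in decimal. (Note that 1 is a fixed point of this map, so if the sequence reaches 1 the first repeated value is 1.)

26 = (3,5)_7 → 3² + 5² = 9 + 25 = 34
34 = (4,6)_7 → 4² + 6² = 16 + 36 = 52
52 = (1,0,3)_7 → 1² + 0² + 3² = 1 + 0 + 9 = 10
10 = (1,3)_7 → 1² + 3² = 1 + 9 = 10  — 10 already appeared earlier.

10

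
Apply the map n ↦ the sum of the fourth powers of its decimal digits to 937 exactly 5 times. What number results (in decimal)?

4354

937 → 9⁴ + 3⁴ + 7⁴ = 6561 + 81 + 2401 = 9043
9043 → 9⁴ + 0⁴ + 4⁴ + 3⁴ = 6561 + 0 + 256 + 81 = 6898
6898 → 6⁴ + 8⁴ + 9⁴ + 8⁴ = 1296 + 4096 + 6561 + 4096 = 16049
16049 → 1⁴ + 6⁴ + 0⁴ + 4⁴ + 9⁴ = 1 + 1296 + 0 + 256 + 6561 = 8114
8114 → 8⁴ + 1⁴ + 1⁴ + 4⁴ = 4096 + 1 + 1 + 256 = 4354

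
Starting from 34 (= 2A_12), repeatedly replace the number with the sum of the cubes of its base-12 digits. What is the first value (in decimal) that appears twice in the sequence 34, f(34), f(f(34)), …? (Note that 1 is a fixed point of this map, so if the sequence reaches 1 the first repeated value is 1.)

1008

34 = (2,10)_12 → 2³ + 10³ = 1008
1008 = (7,0,0)_12 → 7³ + 0³ + 0³ = 343
343 = (2,4,7)_12 → 2³ + 4³ + 7³ = 415
415 = (2,10,7)_12 → 2³ + 10³ + 7³ = 1351
1351 = (9,4,7)_12 → 9³ + 4³ + 7³ = 1136
1136 = (7,10,8)_12 → 7³ + 10³ + 8³ = 1855
1855 = (1,0,10,7)_12 → 1³ + 0³ + 10³ + 7³ = 1344
1344 = (9,4,0)_12 → 9³ + 4³ + 0³ = 793
793 = (5,6,1)_12 → 5³ + 6³ + 1³ = 342
342 = (2,4,6)_12 → 2³ + 4³ + 6³ = 288
288 = (2,0,0)_12 → 2³ + 0³ + 0³ = 8
8 = (8)_12 → 8³ = 512
512 = (3,6,8)_12 → 3³ + 6³ + 8³ = 755
755 = (5,2,11)_12 → 5³ + 2³ + 11³ = 1464
1464 = (10,2,0)_12 → 10³ + 2³ + 0³ = 1008  — 1008 already appeared earlier.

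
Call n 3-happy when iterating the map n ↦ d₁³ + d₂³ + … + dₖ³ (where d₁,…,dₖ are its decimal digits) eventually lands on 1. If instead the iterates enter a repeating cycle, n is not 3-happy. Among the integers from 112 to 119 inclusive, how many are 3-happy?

1

112: 112 → 10 → 1  — 3-happy
113: 113 → 29 → 737 → 713 → 371 → 371  — not 3-happy
114: 114 → 66 → 432 → 99 → 1458 → 702 → 351 → 153 → 153  — not 3-happy
115: 115 → 127 → 352 → 160 → 217 → 352  — not 3-happy
116: 116 → 218 → 521 → 134 → 92 → 737 → 713 → 371 → 371  — not 3-happy
117: 117 → 345 → 216 → 225 → 141 → 66 → 432 → 99 → 1458 → 702 → 351 → 153 → 153  — not 3-happy
118: 118 → 514 → 190 → 730 → 370 → 370  — not 3-happy
119: 119 → 731 → 371 → 371  — not 3-happy
3-happy: 112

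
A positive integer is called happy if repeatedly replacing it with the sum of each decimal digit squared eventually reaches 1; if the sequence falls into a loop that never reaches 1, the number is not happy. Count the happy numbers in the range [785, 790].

785: 785 → 138 → 74 → 65 → 61 → 37 → 58 → 89 → 145 → 42 → 20 → 4 → 16 → 37  (repeats 37)
786: 786 → 149 → 98 → 145 → 42 → 20 → 4 → 16 → 37 → 58 → 89 → 145  (repeats 145)
787: 787 → 162 → 41 → 17 → 50 → 25 → 29 → 85 → 89 → 145 → 42 → 20 → 4 → 16 → 37 → 58 → 89  (repeats 89)
788: 788 → 177 → 99 → 162 → 41 → 17 → 50 → 25 → 29 → 85 → 89 → 145 → 42 → 20 → 4 → 16 → 37 → 58 → 89  (repeats 89)
789: 789 → 194 → 98 → 145 → 42 → 20 → 4 → 16 → 37 → 58 → 89 → 145  (repeats 145)
790: 790 → 130 → 10 → 1  (reaches 1)
happy: 790

1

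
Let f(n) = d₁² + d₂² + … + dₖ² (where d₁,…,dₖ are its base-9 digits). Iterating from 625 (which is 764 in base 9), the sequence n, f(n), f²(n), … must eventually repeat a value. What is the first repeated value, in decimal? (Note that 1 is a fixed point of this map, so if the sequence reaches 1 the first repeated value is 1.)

625 = (7,6,4)_9 → 101
101 = (1,2,2)_9 → 9
9 = (1,0)_9 → 1  — reached the fixed point 1.
1 → 1, so 1 is the first repeated value.

1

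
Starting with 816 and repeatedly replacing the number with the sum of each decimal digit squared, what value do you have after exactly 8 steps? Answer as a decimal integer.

816 → 8² + 1² + 6² = 101
101 → 1² + 0² + 1² = 2
2 → 2² = 4
4 → 4² = 16
16 → 1² + 6² = 37
37 → 3² + 7² = 58
58 → 5² + 8² = 89
89 → 8² + 9² = 145

145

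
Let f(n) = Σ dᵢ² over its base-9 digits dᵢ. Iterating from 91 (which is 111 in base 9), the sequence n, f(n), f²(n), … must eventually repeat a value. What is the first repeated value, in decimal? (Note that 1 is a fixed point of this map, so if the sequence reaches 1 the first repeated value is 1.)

91 = (1,1,1)_9 → 1² + 1² + 1² = 1 + 1 + 1 = 3
3 = (3)_9 → 3² = 9
9 = (1,0)_9 → 1² + 0² = 1 + 0 = 1  — reached the fixed point 1.
1 → 1, so 1 is the first repeated value.

1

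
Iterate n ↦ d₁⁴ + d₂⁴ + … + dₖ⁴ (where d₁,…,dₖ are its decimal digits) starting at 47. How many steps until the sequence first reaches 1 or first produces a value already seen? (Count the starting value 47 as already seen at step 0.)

47 → 2657
2657 → 4338
4338 → 4514
4514 → 1138
1138 → 4179
4179 → 9219
9219 → 13139
13139 → 6725
6725 → 4338  — 4338 repeats.
That took 9 steps.

9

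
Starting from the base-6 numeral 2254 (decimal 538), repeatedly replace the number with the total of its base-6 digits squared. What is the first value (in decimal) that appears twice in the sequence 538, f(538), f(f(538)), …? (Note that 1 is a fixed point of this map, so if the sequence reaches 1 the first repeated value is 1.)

538 = (2,2,5,4)_6 → 2² + 2² + 5² + 4² = 4 + 4 + 25 + 16 = 49
49 = (1,2,1)_6 → 1² + 2² + 1² = 1 + 4 + 1 = 6
6 = (1,0)_6 → 1² + 0² = 1 + 0 = 1  — reached the fixed point 1.
1 → 1, so 1 is the first repeated value.

1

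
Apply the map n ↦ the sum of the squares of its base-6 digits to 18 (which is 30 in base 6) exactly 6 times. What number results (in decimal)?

18 = (3,0)_6 → 3² + 0² = 9 + 0 = 9
9 = (1,3)_6 → 1² + 3² = 1 + 9 = 10
10 = (1,4)_6 → 1² + 4² = 1 + 16 = 17
17 = (2,5)_6 → 2² + 5² = 4 + 25 = 29
29 = (4,5)_6 → 4² + 5² = 16 + 25 = 41
41 = (1,0,5)_6 → 1² + 0² + 5² = 1 + 0 + 25 = 26

26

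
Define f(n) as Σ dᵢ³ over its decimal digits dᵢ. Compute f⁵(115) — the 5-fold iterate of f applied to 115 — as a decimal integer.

115 → 127
127 → 352
352 → 160
160 → 217
217 → 352

352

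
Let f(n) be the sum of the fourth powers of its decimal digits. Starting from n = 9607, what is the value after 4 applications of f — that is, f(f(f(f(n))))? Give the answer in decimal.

5729

9607 → 9⁴ + 6⁴ + 0⁴ + 7⁴ = 6561 + 1296 + 0 + 2401 = 10258
10258 → 1⁴ + 0⁴ + 2⁴ + 5⁴ + 8⁴ = 1 + 0 + 16 + 625 + 4096 = 4738
4738 → 4⁴ + 7⁴ + 3⁴ + 8⁴ = 256 + 2401 + 81 + 4096 = 6834
6834 → 6⁴ + 8⁴ + 3⁴ + 4⁴ = 1296 + 4096 + 81 + 256 = 5729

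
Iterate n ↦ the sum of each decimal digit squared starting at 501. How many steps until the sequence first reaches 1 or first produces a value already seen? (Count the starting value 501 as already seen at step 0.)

501 → 5² + 0² + 1² = 25 + 0 + 1 = 26
26 → 2² + 6² = 4 + 36 = 40
40 → 4² + 0² = 16 + 0 = 16
16 → 1² + 6² = 1 + 36 = 37
37 → 3² + 7² = 9 + 49 = 58
58 → 5² + 8² = 25 + 64 = 89
89 → 8² + 9² = 64 + 81 = 145
145 → 1² + 4² + 5² = 1 + 16 + 25 = 42
42 → 4² + 2² = 16 + 4 = 20
20 → 2² + 0² = 4 + 0 = 4
4 → 4² = 16  — 16 repeats.
That took 11 steps.

11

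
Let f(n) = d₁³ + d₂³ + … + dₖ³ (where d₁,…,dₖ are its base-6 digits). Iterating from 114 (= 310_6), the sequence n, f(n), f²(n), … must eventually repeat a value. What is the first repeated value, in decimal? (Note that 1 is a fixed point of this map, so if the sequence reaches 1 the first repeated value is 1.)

114 = (3,1,0)_6 → 3³ + 1³ + 0³ = 28
28 = (4,4)_6 → 4³ + 4³ = 128
128 = (3,3,2)_6 → 3³ + 3³ + 2³ = 62
62 = (1,4,2)_6 → 1³ + 4³ + 2³ = 73
73 = (2,0,1)_6 → 2³ + 0³ + 1³ = 9
9 = (1,3)_6 → 1³ + 3³ = 28  — 28 already appeared earlier.

28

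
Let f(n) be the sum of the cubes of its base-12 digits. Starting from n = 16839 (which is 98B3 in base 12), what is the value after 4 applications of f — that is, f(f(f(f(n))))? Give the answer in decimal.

16839 = (9,8,11,3)_12 → 2599
2599 = (1,6,0,7)_12 → 560
560 = (3,10,8)_12 → 1539
1539 = (10,8,3)_12 → 1539

1539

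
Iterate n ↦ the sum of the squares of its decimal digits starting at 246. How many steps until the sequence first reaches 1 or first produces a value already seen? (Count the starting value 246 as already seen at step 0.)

246 → 2² + 4² + 6² = 56
56 → 5² + 6² = 61
61 → 6² + 1² = 37
37 → 3² + 7² = 58
58 → 5² + 8² = 89
89 → 8² + 9² = 145
145 → 1² + 4² + 5² = 42
42 → 4² + 2² = 20
20 → 2² + 0² = 4
4 → 4² = 16
16 → 1² + 6² = 37  — 37 repeats.
That took 11 steps.

11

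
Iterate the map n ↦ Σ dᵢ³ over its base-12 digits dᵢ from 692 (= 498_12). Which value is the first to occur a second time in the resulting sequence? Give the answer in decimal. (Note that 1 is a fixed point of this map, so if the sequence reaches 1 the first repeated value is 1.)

1

692 = (4,9,8)_12 → 4³ + 9³ + 8³ = 1305
1305 = (9,0,9)_12 → 9³ + 0³ + 9³ = 1458
1458 = (10,1,6)_12 → 10³ + 1³ + 6³ = 1217
1217 = (8,5,5)_12 → 8³ + 5³ + 5³ = 762
762 = (5,3,6)_12 → 5³ + 3³ + 6³ = 368
368 = (2,6,8)_12 → 2³ + 6³ + 8³ = 736
736 = (5,1,4)_12 → 5³ + 1³ + 4³ = 190
190 = (1,3,10)_12 → 1³ + 3³ + 10³ = 1028
1028 = (7,1,8)_12 → 7³ + 1³ + 8³ = 856
856 = (5,11,4)_12 → 5³ + 11³ + 4³ = 1520
1520 = (10,6,8)_12 → 10³ + 6³ + 8³ = 1728
1728 = (1,0,0,0)_12 → 1³ + 0³ + 0³ + 0³ = 1  — reached the fixed point 1.
1 → 1, so 1 is the first repeated value.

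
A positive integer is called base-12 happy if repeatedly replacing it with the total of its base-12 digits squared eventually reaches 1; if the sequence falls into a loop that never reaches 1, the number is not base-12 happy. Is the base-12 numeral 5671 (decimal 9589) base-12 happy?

9589 = (5,6,7,1)_12 → 5² + 6² + 7² + 1² = 25 + 36 + 49 + 1 = 111
111 = (9,3)_12 → 9² + 3² = 81 + 9 = 90
90 = (7,6)_12 → 7² + 6² = 49 + 36 = 85
85 = (7,1)_12 → 7² + 1² = 49 + 1 = 50
50 = (4,2)_12 → 4² + 2² = 16 + 4 = 20
20 = (1,8)_12 → 1² + 8² = 1 + 64 = 65
65 = (5,5)_12 → 5² + 5² = 25 + 25 = 50  — 50 already seen; the sequence cycles without reaching 1.

not base-12 happy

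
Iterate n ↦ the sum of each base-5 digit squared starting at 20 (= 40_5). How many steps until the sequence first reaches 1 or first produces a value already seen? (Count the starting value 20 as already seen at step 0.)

20 = (4,0)_5 → 4² + 0² = 16 + 0 = 16
16 = (3,1)_5 → 3² + 1² = 9 + 1 = 10
10 = (2,0)_5 → 2² + 0² = 4 + 0 = 4
4 = (4)_5 → 4² = 16  — 16 repeats.
That took 4 steps.

4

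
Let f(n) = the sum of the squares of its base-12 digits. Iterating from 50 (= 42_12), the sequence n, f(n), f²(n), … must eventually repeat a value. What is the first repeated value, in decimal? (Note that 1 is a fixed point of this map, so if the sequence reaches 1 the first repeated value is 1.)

50

50 = (4,2)_12 → 4² + 2² = 16 + 4 = 20
20 = (1,8)_12 → 1² + 8² = 1 + 64 = 65
65 = (5,5)_12 → 5² + 5² = 25 + 25 = 50  — 50 already appeared earlier.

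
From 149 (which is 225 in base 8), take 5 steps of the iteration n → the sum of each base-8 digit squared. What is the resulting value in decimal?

149 = (2,2,5)_8 → 33
33 = (4,1)_8 → 17
17 = (2,1)_8 → 5
5 = (5)_8 → 25
25 = (3,1)_8 → 10

10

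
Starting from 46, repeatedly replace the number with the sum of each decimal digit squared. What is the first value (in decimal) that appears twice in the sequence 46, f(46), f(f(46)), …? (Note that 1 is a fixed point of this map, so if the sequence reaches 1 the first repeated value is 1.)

46 → 4² + 6² = 52
52 → 5² + 2² = 29
29 → 2² + 9² = 85
85 → 8² + 5² = 89
89 → 8² + 9² = 145
145 → 1² + 4² + 5² = 42
42 → 4² + 2² = 20
20 → 2² + 0² = 4
4 → 4² = 16
16 → 1² + 6² = 37
37 → 3² + 7² = 58
58 → 5² + 8² = 89  — 89 already appeared earlier.

89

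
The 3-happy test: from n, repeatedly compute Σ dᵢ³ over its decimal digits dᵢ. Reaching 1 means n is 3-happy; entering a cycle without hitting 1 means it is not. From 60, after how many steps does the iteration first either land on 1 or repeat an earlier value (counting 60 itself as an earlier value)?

60 → 6³ + 0³ = 216 + 0 = 216
216 → 2³ + 1³ + 6³ = 8 + 1 + 216 = 225
225 → 2³ + 2³ + 5³ = 8 + 8 + 125 = 141
141 → 1³ + 4³ + 1³ = 1 + 64 + 1 = 66
66 → 6³ + 6³ = 216 + 216 = 432
432 → 4³ + 3³ + 2³ = 64 + 27 + 8 = 99
99 → 9³ + 9³ = 729 + 729 = 1458
1458 → 1³ + 4³ + 5³ + 8³ = 1 + 64 + 125 + 512 = 702
702 → 7³ + 0³ + 2³ = 343 + 0 + 8 = 351
351 → 3³ + 5³ + 1³ = 27 + 125 + 1 = 153
153 → 1³ + 5³ + 3³ = 1 + 125 + 27 = 153  — 153 repeats.
That took 11 steps.

11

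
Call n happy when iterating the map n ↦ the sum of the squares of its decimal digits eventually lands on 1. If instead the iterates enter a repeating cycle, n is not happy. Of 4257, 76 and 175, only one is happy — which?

4257: 4257 → 94 → 97 → 130 → 10 → 1  — reaches 1 (happy)
76: 76 → 85 → 89 → 145 → 42 → 20 → 4 → 16 → 37 → 58 → 89  — repeats 89 (not happy)
175: 175 → 75 → 74 → 65 → 61 → 37 → 58 → 89 → 145 → 42 → 20 → 4 → 16 → 37  — repeats 37 (not happy)

4257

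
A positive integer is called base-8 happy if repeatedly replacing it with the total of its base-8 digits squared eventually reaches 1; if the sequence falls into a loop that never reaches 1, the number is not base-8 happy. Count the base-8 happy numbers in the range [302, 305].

1

302: 302 → 77 → 27 → 18 → 8 → 1  — base-8 happy
303: 303 → 90 → 14 → 37 → 41 → 26 → 13 → 26  — not base-8 happy
304: 304 → 52 → 52  — not base-8 happy
305: 305 → 53 → 61 → 74 → 6 → 36 → 32 → 16 → 4 → 16  — not base-8 happy
base-8 happy: 302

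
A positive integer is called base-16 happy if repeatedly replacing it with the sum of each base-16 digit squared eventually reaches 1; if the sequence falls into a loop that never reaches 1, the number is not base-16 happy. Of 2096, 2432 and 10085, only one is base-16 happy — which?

10085

2096: 2096 → 73 → 97 → 37 → 29 → 170 → 200 → 208 → 169 → 181 → 146 → 85 → 50 → 13 → 169  — repeats 169 (not base-16 happy)
2432: 2432 → 145 → 82 → 29 → 170 → 200 → 208 → 169 → 181 → 146 → 85 → 50 → 13 → 169  — repeats 169 (not base-16 happy)
10085: 10085 → 114 → 53 → 34 → 8 → 64 → 16 → 1  — reaches 1 (base-16 happy)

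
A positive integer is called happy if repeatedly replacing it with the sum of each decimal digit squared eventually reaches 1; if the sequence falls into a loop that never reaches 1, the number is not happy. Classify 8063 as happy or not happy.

happy

8063 → 109
109 → 82
82 → 68
68 → 100
100 → 1  — reached 1.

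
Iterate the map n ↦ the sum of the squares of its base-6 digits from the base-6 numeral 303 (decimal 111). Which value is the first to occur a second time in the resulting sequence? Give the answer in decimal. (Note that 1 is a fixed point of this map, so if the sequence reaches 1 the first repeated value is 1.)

17

111 = (3,0,3)_6 → 3² + 0² + 3² = 18
18 = (3,0)_6 → 3² + 0² = 9
9 = (1,3)_6 → 1² + 3² = 10
10 = (1,4)_6 → 1² + 4² = 17
17 = (2,5)_6 → 2² + 5² = 29
29 = (4,5)_6 → 4² + 5² = 41
41 = (1,0,5)_6 → 1² + 0² + 5² = 26
26 = (4,2)_6 → 4² + 2² = 20
20 = (3,2)_6 → 3² + 2² = 13
13 = (2,1)_6 → 2² + 1² = 5
5 = (5)_6 → 5² = 25
25 = (4,1)_6 → 4² + 1² = 17  — 17 already appeared earlier.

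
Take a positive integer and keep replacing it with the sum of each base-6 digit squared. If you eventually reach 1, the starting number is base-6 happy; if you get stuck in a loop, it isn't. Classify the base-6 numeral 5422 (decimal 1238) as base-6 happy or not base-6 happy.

1238 = (5,4,2,2)_6 → 5² + 4² + 2² + 2² = 25 + 16 + 4 + 4 = 49
49 = (1,2,1)_6 → 1² + 2² + 1² = 1 + 4 + 1 = 6
6 = (1,0)_6 → 1² + 0² = 1 + 0 = 1  — reached 1.

base-6 happy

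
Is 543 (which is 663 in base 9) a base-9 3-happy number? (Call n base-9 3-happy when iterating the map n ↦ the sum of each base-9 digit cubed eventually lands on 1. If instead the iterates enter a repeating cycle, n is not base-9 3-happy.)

543 = (6,6,3)_9 → 459
459 = (5,6,0)_9 → 341
341 = (4,1,8)_9 → 577
577 = (7,1,1)_9 → 345
345 = (4,2,3)_9 → 99
99 = (1,2,0)_9 → 9
9 = (1,0)_9 → 1  — reached 1.

base-9 3-happy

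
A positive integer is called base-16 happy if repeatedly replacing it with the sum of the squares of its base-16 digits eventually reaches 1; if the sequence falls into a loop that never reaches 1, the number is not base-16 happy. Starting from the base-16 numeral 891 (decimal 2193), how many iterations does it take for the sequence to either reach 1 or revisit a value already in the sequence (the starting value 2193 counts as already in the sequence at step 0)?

7

2193 = (8,9,1)_16 → 8² + 9² + 1² = 64 + 81 + 1 = 146
146 = (9,2)_16 → 9² + 2² = 81 + 4 = 85
85 = (5,5)_16 → 5² + 5² = 25 + 25 = 50
50 = (3,2)_16 → 3² + 2² = 9 + 4 = 13
13 = (13)_16 → 13² = 169
169 = (10,9)_16 → 10² + 9² = 100 + 81 = 181
181 = (11,5)_16 → 11² + 5² = 121 + 25 = 146  — 146 repeats.
That took 7 steps.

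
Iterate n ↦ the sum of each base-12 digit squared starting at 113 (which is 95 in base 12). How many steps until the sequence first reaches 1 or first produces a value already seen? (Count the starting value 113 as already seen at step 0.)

113 = (9,5)_12 → 9² + 5² = 81 + 25 = 106
106 = (8,10)_12 → 8² + 10² = 64 + 100 = 164
164 = (1,1,8)_12 → 1² + 1² + 8² = 1 + 1 + 64 = 66
66 = (5,6)_12 → 5² + 6² = 25 + 36 = 61
61 = (5,1)_12 → 5² + 1² = 25 + 1 = 26
26 = (2,2)_12 → 2² + 2² = 4 + 4 = 8
8 = (8)_12 → 8² = 64
64 = (5,4)_12 → 5² + 4² = 25 + 16 = 41
41 = (3,5)_12 → 3² + 5² = 9 + 25 = 34
34 = (2,10)_12 → 2² + 10² = 4 + 100 = 104
104 = (8,8)_12 → 8² + 8² = 64 + 64 = 128
128 = (10,8)_12 → 10² + 8² = 100 + 64 = 164  — 164 repeats.
That took 12 steps.

12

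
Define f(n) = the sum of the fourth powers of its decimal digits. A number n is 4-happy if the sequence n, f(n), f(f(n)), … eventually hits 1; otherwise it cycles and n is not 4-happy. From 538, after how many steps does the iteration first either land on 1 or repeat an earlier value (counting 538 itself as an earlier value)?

13

538 → 5⁴ + 3⁴ + 8⁴ = 4802
4802 → 4⁴ + 8⁴ + 0⁴ + 2⁴ = 4368
4368 → 4⁴ + 3⁴ + 6⁴ + 8⁴ = 5729
5729 → 5⁴ + 7⁴ + 2⁴ + 9⁴ = 9603
9603 → 9⁴ + 6⁴ + 0⁴ + 3⁴ = 7938
7938 → 7⁴ + 9⁴ + 3⁴ + 8⁴ = 13139
13139 → 1⁴ + 3⁴ + 1⁴ + 3⁴ + 9⁴ = 6725
6725 → 6⁴ + 7⁴ + 2⁴ + 5⁴ = 4338
4338 → 4⁴ + 3⁴ + 3⁴ + 8⁴ = 4514
4514 → 4⁴ + 5⁴ + 1⁴ + 4⁴ = 1138
1138 → 1⁴ + 1⁴ + 3⁴ + 8⁴ = 4179
4179 → 4⁴ + 1⁴ + 7⁴ + 9⁴ = 9219
9219 → 9⁴ + 2⁴ + 1⁴ + 9⁴ = 13139  — 13139 repeats.
That took 13 steps.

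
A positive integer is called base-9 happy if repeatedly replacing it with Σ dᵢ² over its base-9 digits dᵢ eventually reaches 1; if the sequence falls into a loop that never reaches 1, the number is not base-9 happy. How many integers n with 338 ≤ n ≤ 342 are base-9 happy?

1

338: 338 → 42 → 52 → 74 → 68 → 74  — not base-9 happy
339: 339 → 53 → 89 → 65 → 53  — not base-9 happy
340: 340 → 66 → 58 → 52 → 74 → 68 → 74  — not base-9 happy
341: 341 → 81 → 1  — base-9 happy
342: 342 → 20 → 8 → 64 → 50 → 50  — not base-9 happy
base-9 happy: 341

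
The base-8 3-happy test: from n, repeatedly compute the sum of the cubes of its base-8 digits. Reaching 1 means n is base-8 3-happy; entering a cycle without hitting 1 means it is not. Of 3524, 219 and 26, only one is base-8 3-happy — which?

3524: 3524 → 623 → 470 → 567 → 560 → 217 → 55 → 559 → 469 → 476 → 434 → 440 → 559  — repeats 559 (not base-8 3-happy)
219: 219 → 81 → 10 → 9 → 2 → 8 → 1  — reaches 1 (base-8 3-happy)
26: 26 → 35 → 91 → 55 → 559 → 469 → 476 → 434 → 440 → 559  — repeats 559 (not base-8 3-happy)

219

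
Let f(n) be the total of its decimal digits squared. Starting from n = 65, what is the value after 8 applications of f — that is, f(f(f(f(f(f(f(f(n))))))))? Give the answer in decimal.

65 → 6² + 5² = 36 + 25 = 61
61 → 6² + 1² = 36 + 1 = 37
37 → 3² + 7² = 9 + 49 = 58
58 → 5² + 8² = 25 + 64 = 89
89 → 8² + 9² = 64 + 81 = 145
145 → 1² + 4² + 5² = 1 + 16 + 25 = 42
42 → 4² + 2² = 16 + 4 = 20
20 → 2² + 0² = 4 + 0 = 4

4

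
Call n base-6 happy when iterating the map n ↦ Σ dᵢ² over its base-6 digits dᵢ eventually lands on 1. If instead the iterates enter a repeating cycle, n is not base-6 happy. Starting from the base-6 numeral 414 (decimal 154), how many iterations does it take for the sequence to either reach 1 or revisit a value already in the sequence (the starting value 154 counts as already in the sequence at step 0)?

154 = (4,1,4)_6 → 4² + 1² + 4² = 33
33 = (5,3)_6 → 5² + 3² = 34
34 = (5,4)_6 → 5² + 4² = 41
41 = (1,0,5)_6 → 1² + 0² + 5² = 26
26 = (4,2)_6 → 4² + 2² = 20
20 = (3,2)_6 → 3² + 2² = 13
13 = (2,1)_6 → 2² + 1² = 5
5 = (5)_6 → 5² = 25
25 = (4,1)_6 → 4² + 1² = 17
17 = (2,5)_6 → 2² + 5² = 29
29 = (4,5)_6 → 4² + 5² = 41  — 41 repeats.
That took 11 steps.

11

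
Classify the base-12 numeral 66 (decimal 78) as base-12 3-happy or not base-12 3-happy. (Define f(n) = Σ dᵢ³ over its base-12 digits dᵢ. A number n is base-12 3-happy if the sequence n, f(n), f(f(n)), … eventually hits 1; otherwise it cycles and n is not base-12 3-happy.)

base-12 3-happy

78 = (6,6)_12 → 6³ + 6³ = 216 + 216 = 432
432 = (3,0,0)_12 → 3³ + 0³ + 0³ = 27 + 0 + 0 = 27
27 = (2,3)_12 → 2³ + 3³ = 8 + 27 = 35
35 = (2,11)_12 → 2³ + 11³ = 8 + 1331 = 1339
1339 = (9,3,7)_12 → 9³ + 3³ + 7³ = 729 + 27 + 343 = 1099
1099 = (7,7,7)_12 → 7³ + 7³ + 7³ = 343 + 343 + 343 = 1029
1029 = (7,1,9)_12 → 7³ + 1³ + 9³ = 343 + 1 + 729 = 1073
1073 = (7,5,5)_12 → 7³ + 5³ + 5³ = 343 + 125 + 125 = 593
593 = (4,1,5)_12 → 4³ + 1³ + 5³ = 64 + 1 + 125 = 190
190 = (1,3,10)_12 → 1³ + 3³ + 10³ = 1 + 27 + 1000 = 1028
1028 = (7,1,8)_12 → 7³ + 1³ + 8³ = 343 + 1 + 512 = 856
856 = (5,11,4)_12 → 5³ + 11³ + 4³ = 125 + 1331 + 64 = 1520
1520 = (10,6,8)_12 → 10³ + 6³ + 8³ = 1000 + 216 + 512 = 1728
1728 = (1,0,0,0)_12 → 1³ + 0³ + 0³ + 0³ = 1 + 0 + 0 + 0 = 1  — reached 1.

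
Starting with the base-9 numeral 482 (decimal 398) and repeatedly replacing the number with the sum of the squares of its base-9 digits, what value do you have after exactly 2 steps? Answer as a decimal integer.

398 = (4,8,2)_9 → 4² + 8² + 2² = 16 + 64 + 4 = 84
84 = (1,0,3)_9 → 1² + 0² + 3² = 1 + 0 + 9 = 10

10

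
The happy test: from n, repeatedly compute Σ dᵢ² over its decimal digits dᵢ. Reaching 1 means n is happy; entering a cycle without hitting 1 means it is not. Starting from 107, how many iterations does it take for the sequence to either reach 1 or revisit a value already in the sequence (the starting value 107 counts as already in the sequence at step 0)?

13

107 → 1² + 0² + 7² = 1 + 0 + 49 = 50
50 → 5² + 0² = 25 + 0 = 25
25 → 2² + 5² = 4 + 25 = 29
29 → 2² + 9² = 4 + 81 = 85
85 → 8² + 5² = 64 + 25 = 89
89 → 8² + 9² = 64 + 81 = 145
145 → 1² + 4² + 5² = 1 + 16 + 25 = 42
42 → 4² + 2² = 16 + 4 = 20
20 → 2² + 0² = 4 + 0 = 4
4 → 4² = 16
16 → 1² + 6² = 1 + 36 = 37
37 → 3² + 7² = 9 + 49 = 58
58 → 5² + 8² = 25 + 64 = 89  — 89 repeats.
That took 13 steps.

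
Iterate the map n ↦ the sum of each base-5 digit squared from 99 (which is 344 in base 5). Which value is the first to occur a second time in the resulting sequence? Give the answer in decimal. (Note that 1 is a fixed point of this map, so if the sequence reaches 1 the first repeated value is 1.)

99 = (3,4,4)_5 → 3² + 4² + 4² = 41
41 = (1,3,1)_5 → 1² + 3² + 1² = 11
11 = (2,1)_5 → 2² + 1² = 5
5 = (1,0)_5 → 1² + 0² = 1  — reached the fixed point 1.
1 → 1, so 1 is the first repeated value.

1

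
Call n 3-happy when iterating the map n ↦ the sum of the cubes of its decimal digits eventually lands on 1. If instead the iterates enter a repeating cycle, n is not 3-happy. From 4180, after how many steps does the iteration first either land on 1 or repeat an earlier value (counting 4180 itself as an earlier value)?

7

4180 → 4³ + 1³ + 8³ + 0³ = 64 + 1 + 512 + 0 = 577
577 → 5³ + 7³ + 7³ = 125 + 343 + 343 = 811
811 → 8³ + 1³ + 1³ = 512 + 1 + 1 = 514
514 → 5³ + 1³ + 4³ = 125 + 1 + 64 = 190
190 → 1³ + 9³ + 0³ = 1 + 729 + 0 = 730
730 → 7³ + 3³ + 0³ = 343 + 27 + 0 = 370
370 → 3³ + 7³ + 0³ = 27 + 343 + 0 = 370  — 370 repeats.
That took 7 steps.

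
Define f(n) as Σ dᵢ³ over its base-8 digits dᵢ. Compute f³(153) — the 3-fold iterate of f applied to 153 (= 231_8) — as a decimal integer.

8

153 = (2,3,1)_8 → 36
36 = (4,4)_8 → 128
128 = (2,0,0)_8 → 8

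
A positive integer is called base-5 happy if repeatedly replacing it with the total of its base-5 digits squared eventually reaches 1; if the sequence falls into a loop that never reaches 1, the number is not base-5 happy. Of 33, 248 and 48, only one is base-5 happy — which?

33: 33 → 11 → 5 → 1  — reaches 1 (base-5 happy)
248: 248 → 42 → 14 → 20 → 16 → 10 → 4 → 16  — repeats 16 (not base-5 happy)
48: 48 → 26 → 2 → 4 → 16 → 10 → 4  — repeats 4 (not base-5 happy)

33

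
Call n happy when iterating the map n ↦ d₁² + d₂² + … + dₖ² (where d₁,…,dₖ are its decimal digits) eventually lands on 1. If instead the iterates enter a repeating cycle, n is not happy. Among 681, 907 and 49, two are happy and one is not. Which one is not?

681: 681 → 101 → 2 → 4 → 16 → 37 → 58 → 89 → 145 → 42 → 20 → 4  — repeats 4 (not happy)
907: 907 → 130 → 10 → 1  — reaches 1 (happy)
49: 49 → 97 → 130 → 10 → 1  — reaches 1 (happy)

681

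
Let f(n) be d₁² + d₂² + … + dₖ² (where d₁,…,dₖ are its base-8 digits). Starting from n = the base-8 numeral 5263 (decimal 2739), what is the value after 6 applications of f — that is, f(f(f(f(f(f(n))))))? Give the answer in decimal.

4

2739 = (5,2,6,3)_8 → 74
74 = (1,1,2)_8 → 6
6 = (6)_8 → 36
36 = (4,4)_8 → 32
32 = (4,0)_8 → 16
16 = (2,0)_8 → 4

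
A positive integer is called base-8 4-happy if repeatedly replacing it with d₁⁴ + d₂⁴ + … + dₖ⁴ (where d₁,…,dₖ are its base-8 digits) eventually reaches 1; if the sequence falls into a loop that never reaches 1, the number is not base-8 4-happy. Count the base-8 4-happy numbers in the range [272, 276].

1

272: 272 → 272  — not base-8 4-happy
273: 273 → 273  — not base-8 4-happy
274: 274 → 288 → 512 → 1  — base-8 4-happy
275: 275 → 353 → 882 → 1938 → 1409 → 1313 → 529 → 18 → 32 → 256 → 256  — not base-8 4-happy
276: 276 → 528 → 17 → 17  — not base-8 4-happy
base-8 4-happy: 274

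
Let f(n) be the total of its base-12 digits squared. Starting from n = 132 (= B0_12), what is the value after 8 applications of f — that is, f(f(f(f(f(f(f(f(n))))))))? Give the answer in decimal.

25

132 = (11,0)_12 → 11² + 0² = 121 + 0 = 121
121 = (10,1)_12 → 10² + 1² = 100 + 1 = 101
101 = (8,5)_12 → 8² + 5² = 64 + 25 = 89
89 = (7,5)_12 → 7² + 5² = 49 + 25 = 74
74 = (6,2)_12 → 6² + 2² = 36 + 4 = 40
40 = (3,4)_12 → 3² + 4² = 9 + 16 = 25
25 = (2,1)_12 → 2² + 1² = 4 + 1 = 5
5 = (5)_12 → 5² = 25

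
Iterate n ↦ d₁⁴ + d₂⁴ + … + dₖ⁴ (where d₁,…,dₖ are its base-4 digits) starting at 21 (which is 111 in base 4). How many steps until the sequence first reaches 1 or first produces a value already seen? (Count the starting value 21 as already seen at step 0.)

21 = (1,1,1)_4 → 1⁴ + 1⁴ + 1⁴ = 1 + 1 + 1 = 3
3 = (3)_4 → 3⁴ = 81
81 = (1,1,0,1)_4 → 1⁴ + 1⁴ + 0⁴ + 1⁴ = 1 + 1 + 0 + 1 = 3  — 3 repeats.
That took 3 steps.

3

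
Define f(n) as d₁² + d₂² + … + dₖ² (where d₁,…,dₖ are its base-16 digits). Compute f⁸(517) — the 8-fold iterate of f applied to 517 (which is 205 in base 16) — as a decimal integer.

517 = (2,0,5)_16 → 2² + 0² + 5² = 4 + 0 + 25 = 29
29 = (1,13)_16 → 1² + 13² = 1 + 169 = 170
170 = (10,10)_16 → 10² + 10² = 100 + 100 = 200
200 = (12,8)_16 → 12² + 8² = 144 + 64 = 208
208 = (13,0)_16 → 13² + 0² = 169 + 0 = 169
169 = (10,9)_16 → 10² + 9² = 100 + 81 = 181
181 = (11,5)_16 → 11² + 5² = 121 + 25 = 146
146 = (9,2)_16 → 9² + 2² = 81 + 4 = 85

85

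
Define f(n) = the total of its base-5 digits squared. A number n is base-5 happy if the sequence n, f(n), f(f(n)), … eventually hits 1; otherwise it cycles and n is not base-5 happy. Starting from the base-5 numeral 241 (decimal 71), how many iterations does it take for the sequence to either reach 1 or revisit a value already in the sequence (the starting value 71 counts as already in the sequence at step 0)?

4

71 = (2,4,1)_5 → 2² + 4² + 1² = 4 + 16 + 1 = 21
21 = (4,1)_5 → 4² + 1² = 16 + 1 = 17
17 = (3,2)_5 → 3² + 2² = 9 + 4 = 13
13 = (2,3)_5 → 2² + 3² = 4 + 9 = 13  — 13 repeats.
That took 4 steps.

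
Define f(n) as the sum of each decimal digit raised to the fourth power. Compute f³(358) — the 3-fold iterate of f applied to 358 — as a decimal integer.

5729

358 → 3⁴ + 5⁴ + 8⁴ = 4802
4802 → 4⁴ + 8⁴ + 0⁴ + 2⁴ = 4368
4368 → 4⁴ + 3⁴ + 6⁴ + 8⁴ = 5729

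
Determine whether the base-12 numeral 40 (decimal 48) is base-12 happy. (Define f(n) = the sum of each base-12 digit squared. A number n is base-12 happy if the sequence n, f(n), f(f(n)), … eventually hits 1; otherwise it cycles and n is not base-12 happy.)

48 = (4,0)_12 → 16
16 = (1,4)_12 → 17
17 = (1,5)_12 → 26
26 = (2,2)_12 → 8
8 = (8)_12 → 64
64 = (5,4)_12 → 41
41 = (3,5)_12 → 34
34 = (2,10)_12 → 104
104 = (8,8)_12 → 128
128 = (10,8)_12 → 164
164 = (1,1,8)_12 → 66
66 = (5,6)_12 → 61
61 = (5,1)_12 → 26  — 26 already seen; the sequence cycles without reaching 1.

not base-12 happy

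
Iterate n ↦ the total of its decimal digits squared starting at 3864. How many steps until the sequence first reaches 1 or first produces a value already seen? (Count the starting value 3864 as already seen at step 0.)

15

3864 → 3² + 8² + 6² + 4² = 125
125 → 1² + 2² + 5² = 30
30 → 3² + 0² = 9
9 → 9² = 81
81 → 8² + 1² = 65
65 → 6² + 5² = 61
61 → 6² + 1² = 37
37 → 3² + 7² = 58
58 → 5² + 8² = 89
89 → 8² + 9² = 145
145 → 1² + 4² + 5² = 42
42 → 4² + 2² = 20
20 → 2² + 0² = 4
4 → 4² = 16
16 → 1² + 6² = 37  — 37 repeats.
That took 15 steps.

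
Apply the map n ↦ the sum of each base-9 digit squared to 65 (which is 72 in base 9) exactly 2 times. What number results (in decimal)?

89

65 = (7,2)_9 → 7² + 2² = 53
53 = (5,8)_9 → 5² + 8² = 89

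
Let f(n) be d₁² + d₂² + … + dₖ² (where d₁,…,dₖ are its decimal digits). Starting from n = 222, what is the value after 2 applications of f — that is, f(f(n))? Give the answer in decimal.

222 → 2² + 2² + 2² = 4 + 4 + 4 = 12
12 → 1² + 2² = 1 + 4 = 5

5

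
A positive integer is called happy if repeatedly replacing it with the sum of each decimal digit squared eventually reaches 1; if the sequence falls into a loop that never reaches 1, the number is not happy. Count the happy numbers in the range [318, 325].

318: 318 → 74 → 65 → 61 → 37 → 58 → 89 → 145 → 42 → 20 → 4 → 16 → 37  (repeats 37)
319: 319 → 91 → 82 → 68 → 100 → 1  (reaches 1)
320: 320 → 13 → 10 → 1  (reaches 1)
321: 321 → 14 → 17 → 50 → 25 → 29 → 85 → 89 → 145 → 42 → 20 → 4 → 16 → 37 → 58 → 89  (repeats 89)
322: 322 → 17 → 50 → 25 → 29 → 85 → 89 → 145 → 42 → 20 → 4 → 16 → 37 → 58 → 89  (repeats 89)
323: 323 → 22 → 8 → 64 → 52 → 29 → 85 → 89 → 145 → 42 → 20 → 4 → 16 → 37 → 58 → 89  (repeats 89)
324: 324 → 29 → 85 → 89 → 145 → 42 → 20 → 4 → 16 → 37 → 58 → 89  (repeats 89)
325: 325 → 38 → 73 → 58 → 89 → 145 → 42 → 20 → 4 → 16 → 37 → 58  (repeats 58)
happy: 319, 320

2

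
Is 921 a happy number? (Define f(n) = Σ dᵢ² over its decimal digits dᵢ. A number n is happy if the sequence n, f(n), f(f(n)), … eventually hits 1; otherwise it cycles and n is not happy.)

happy

921 → 9² + 2² + 1² = 86
86 → 8² + 6² = 100
100 → 1² + 0² + 0² = 1  — reached 1.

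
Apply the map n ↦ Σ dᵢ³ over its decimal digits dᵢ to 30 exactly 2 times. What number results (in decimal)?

351

30 → 3³ + 0³ = 27 + 0 = 27
27 → 2³ + 7³ = 8 + 343 = 351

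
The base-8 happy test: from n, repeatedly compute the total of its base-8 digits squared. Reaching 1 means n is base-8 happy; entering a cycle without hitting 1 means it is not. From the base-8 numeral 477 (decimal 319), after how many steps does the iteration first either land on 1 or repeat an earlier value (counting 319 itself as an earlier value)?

319 = (4,7,7)_8 → 4² + 7² + 7² = 16 + 49 + 49 = 114
114 = (1,6,2)_8 → 1² + 6² + 2² = 1 + 36 + 4 = 41
41 = (5,1)_8 → 5² + 1² = 25 + 1 = 26
26 = (3,2)_8 → 3² + 2² = 9 + 4 = 13
13 = (1,5)_8 → 1² + 5² = 1 + 25 = 26  — 26 repeats.
That took 5 steps.

5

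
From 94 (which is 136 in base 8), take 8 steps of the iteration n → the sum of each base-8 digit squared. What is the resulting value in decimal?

4

94 = (1,3,6)_8 → 1² + 3² + 6² = 1 + 9 + 36 = 46
46 = (5,6)_8 → 5² + 6² = 25 + 36 = 61
61 = (7,5)_8 → 7² + 5² = 49 + 25 = 74
74 = (1,1,2)_8 → 1² + 1² + 2² = 1 + 1 + 4 = 6
6 = (6)_8 → 6² = 36
36 = (4,4)_8 → 4² + 4² = 16 + 16 = 32
32 = (4,0)_8 → 4² + 0² = 16 + 0 = 16
16 = (2,0)_8 → 2² + 0² = 4 + 0 = 4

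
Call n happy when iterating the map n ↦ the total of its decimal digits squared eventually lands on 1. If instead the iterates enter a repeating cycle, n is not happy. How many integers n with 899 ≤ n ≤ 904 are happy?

3

899: 899 → 226 → 44 → 32 → 13 → 10 → 1  (reaches 1)
900: 900 → 81 → 65 → 61 → 37 → 58 → 89 → 145 → 42 → 20 → 4 → 16 → 37  (repeats 37)
901: 901 → 82 → 68 → 100 → 1  (reaches 1)
902: 902 → 85 → 89 → 145 → 42 → 20 → 4 → 16 → 37 → 58 → 89  (repeats 89)
903: 903 → 90 → 81 → 65 → 61 → 37 → 58 → 89 → 145 → 42 → 20 → 4 → 16 → 37  (repeats 37)
904: 904 → 97 → 130 → 10 → 1  (reaches 1)
happy: 899, 901, 904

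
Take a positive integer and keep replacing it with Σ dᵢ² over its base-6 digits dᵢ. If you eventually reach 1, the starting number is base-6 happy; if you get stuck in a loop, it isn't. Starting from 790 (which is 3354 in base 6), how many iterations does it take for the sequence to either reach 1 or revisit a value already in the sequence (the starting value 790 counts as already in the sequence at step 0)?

790 = (3,3,5,4)_6 → 3² + 3² + 5² + 4² = 59
59 = (1,3,5)_6 → 1² + 3² + 5² = 35
35 = (5,5)_6 → 5² + 5² = 50
50 = (1,2,2)_6 → 1² + 2² + 2² = 9
9 = (1,3)_6 → 1² + 3² = 10
10 = (1,4)_6 → 1² + 4² = 17
17 = (2,5)_6 → 2² + 5² = 29
29 = (4,5)_6 → 4² + 5² = 41
41 = (1,0,5)_6 → 1² + 0² + 5² = 26
26 = (4,2)_6 → 4² + 2² = 20
20 = (3,2)_6 → 3² + 2² = 13
13 = (2,1)_6 → 2² + 1² = 5
5 = (5)_6 → 5² = 25
25 = (4,1)_6 → 4² + 1² = 17  — 17 repeats.
That took 14 steps.

14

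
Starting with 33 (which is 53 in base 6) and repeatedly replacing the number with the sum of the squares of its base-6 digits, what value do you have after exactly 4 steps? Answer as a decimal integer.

20

33 = (5,3)_6 → 5² + 3² = 25 + 9 = 34
34 = (5,4)_6 → 5² + 4² = 25 + 16 = 41
41 = (1,0,5)_6 → 1² + 0² + 5² = 1 + 0 + 25 = 26
26 = (4,2)_6 → 4² + 2² = 16 + 4 = 20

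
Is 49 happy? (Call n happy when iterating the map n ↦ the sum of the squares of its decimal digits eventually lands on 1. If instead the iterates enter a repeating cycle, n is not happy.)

49 → 4² + 9² = 97
97 → 9² + 7² = 130
130 → 1² + 3² + 0² = 10
10 → 1² + 0² = 1  — reached 1.

happy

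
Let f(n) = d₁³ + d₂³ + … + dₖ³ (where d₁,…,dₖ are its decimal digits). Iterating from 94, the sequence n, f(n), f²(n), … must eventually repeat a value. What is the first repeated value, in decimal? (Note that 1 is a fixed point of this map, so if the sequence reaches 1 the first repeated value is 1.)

1459

94 → 793
793 → 1099
1099 → 1459
1459 → 919
919 → 1459  — 1459 already appeared earlier.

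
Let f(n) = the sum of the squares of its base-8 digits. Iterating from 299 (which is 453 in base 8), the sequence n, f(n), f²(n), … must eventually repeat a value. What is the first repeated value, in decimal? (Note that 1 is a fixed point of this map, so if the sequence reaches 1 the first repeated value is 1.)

25

299 = (4,5,3)_8 → 4² + 5² + 3² = 50
50 = (6,2)_8 → 6² + 2² = 40
40 = (5,0)_8 → 5² + 0² = 25
25 = (3,1)_8 → 3² + 1² = 10
10 = (1,2)_8 → 1² + 2² = 5
5 = (5)_8 → 5² = 25  — 25 already appeared earlier.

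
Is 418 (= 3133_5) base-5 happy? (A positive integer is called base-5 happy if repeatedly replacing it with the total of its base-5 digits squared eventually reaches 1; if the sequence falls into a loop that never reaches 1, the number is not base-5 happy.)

not base-5 happy

418 = (3,1,3,3)_5 → 3² + 1² + 3² + 3² = 28
28 = (1,0,3)_5 → 1² + 0² + 3² = 10
10 = (2,0)_5 → 2² + 0² = 4
4 = (4)_5 → 4² = 16
16 = (3,1)_5 → 3² + 1² = 10  — 10 already seen; the sequence cycles without reaching 1.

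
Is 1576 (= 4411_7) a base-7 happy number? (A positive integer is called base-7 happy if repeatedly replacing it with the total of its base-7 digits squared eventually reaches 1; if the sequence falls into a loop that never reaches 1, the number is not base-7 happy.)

not base-7 happy

1576 = (4,4,1,1)_7 → 4² + 4² + 1² + 1² = 16 + 16 + 1 + 1 = 34
34 = (4,6)_7 → 4² + 6² = 16 + 36 = 52
52 = (1,0,3)_7 → 1² + 0² + 3² = 1 + 0 + 9 = 10
10 = (1,3)_7 → 1² + 3² = 1 + 9 = 10  — 10 already seen; the sequence cycles without reaching 1.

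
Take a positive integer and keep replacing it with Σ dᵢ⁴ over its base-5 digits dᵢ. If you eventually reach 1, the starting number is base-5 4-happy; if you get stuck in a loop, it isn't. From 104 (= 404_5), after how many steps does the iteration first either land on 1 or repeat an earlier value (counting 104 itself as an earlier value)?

8

104 = (4,0,4)_5 → 4⁴ + 0⁴ + 4⁴ = 512
512 = (4,0,2,2)_5 → 4⁴ + 0⁴ + 2⁴ + 2⁴ = 288
288 = (2,1,2,3)_5 → 2⁴ + 1⁴ + 2⁴ + 3⁴ = 114
114 = (4,2,4)_5 → 4⁴ + 2⁴ + 4⁴ = 528
528 = (4,1,0,3)_5 → 4⁴ + 1⁴ + 0⁴ + 3⁴ = 338
338 = (2,3,2,3)_5 → 2⁴ + 3⁴ + 2⁴ + 3⁴ = 194
194 = (1,2,3,4)_5 → 1⁴ + 2⁴ + 3⁴ + 4⁴ = 354
354 = (2,4,0,4)_5 → 2⁴ + 4⁴ + 0⁴ + 4⁴ = 528  — 528 repeats.
That took 8 steps.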